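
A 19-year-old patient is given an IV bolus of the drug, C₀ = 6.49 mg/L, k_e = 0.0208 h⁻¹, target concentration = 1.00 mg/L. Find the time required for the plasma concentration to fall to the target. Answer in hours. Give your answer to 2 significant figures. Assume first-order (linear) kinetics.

t = ln(C₀ / C) / k = ln(6.490 / 1.00) / 0.02080
  = ln(6.490) / 0.02080 = 1.870 / 0.02080 = 89.90 h

90 h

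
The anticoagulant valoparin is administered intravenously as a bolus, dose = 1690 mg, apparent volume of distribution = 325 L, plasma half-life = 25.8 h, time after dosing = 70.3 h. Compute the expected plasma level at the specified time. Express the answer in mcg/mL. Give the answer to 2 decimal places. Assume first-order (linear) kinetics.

C₀ = Dose / Vd = 1690 / 325 = 5.200 mg/L
k = ln2 / t½ = 0.693147 / 25.8 = 0.02687 h⁻¹
C = C₀ · e^(−k·t) = 5.200 × e^(−0.02687 × 70.3)
  = 5.200 × 0.1512 = 0.7862 mg/L
(0.7862 mg/L = 0.7862 mcg/mL)

0.79 mcg/mL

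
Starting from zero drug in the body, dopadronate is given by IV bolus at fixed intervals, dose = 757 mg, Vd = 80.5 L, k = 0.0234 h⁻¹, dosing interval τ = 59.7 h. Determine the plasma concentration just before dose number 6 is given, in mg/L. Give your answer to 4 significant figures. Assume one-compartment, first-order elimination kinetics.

3.087 mg/L

C₀ per dose = Dose / Vd = 757 / 80.5 = 9.404 mg/L
Fraction remaining after one interval: r = e^(−kτ) = e^(−0.02340 × 59.7) = 0.2473
Before dose 6, 5 doses have been given (aged 1τ, 2τ, 3τ, 4τ, 5τ).
C_trough = C₀ × (r + r² + … + r^5) = C₀ × r(1−r^5)/(1−r)
        = 9.404 × 0.2473 × (1 − 0.0009250) / (1 − 0.2473) = 3.087 mg/L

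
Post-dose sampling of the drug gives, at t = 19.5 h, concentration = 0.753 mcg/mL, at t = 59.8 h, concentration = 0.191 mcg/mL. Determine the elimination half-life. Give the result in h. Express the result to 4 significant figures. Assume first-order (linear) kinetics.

k = ln(C₁/C₂) / (t₂ − t₁) = ln(0.753/0.191) / (59.8 − 19.5)
  = 1.372 / 40.30 = 0.03404 h⁻¹
t½ = ln2 / k = 0.693147 / 0.03404 = 20.36 h

20.36 h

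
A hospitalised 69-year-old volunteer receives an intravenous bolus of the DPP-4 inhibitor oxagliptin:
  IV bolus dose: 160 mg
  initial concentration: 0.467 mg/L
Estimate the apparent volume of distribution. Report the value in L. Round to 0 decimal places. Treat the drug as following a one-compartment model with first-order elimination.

Vd = Dose / C₀ = 160.0 / 0.467 = 342.6 L

343 L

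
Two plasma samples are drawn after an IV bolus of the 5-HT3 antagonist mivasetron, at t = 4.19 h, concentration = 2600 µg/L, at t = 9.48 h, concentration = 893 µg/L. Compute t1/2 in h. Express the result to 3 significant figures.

3.43 h

k = ln(C₁/C₂) / (t₂ − t₁) = ln(2600/893) / (9.48 − 4.19)
  = 1.069 / 5.290 = 0.2021 h⁻¹
t½ = ln2 / k = 0.693147 / 0.2021 = 3.430 h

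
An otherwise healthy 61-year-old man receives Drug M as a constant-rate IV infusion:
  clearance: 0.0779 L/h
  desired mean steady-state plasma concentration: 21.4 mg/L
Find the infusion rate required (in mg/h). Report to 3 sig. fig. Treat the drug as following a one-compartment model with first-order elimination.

1.67 mg/h

At steady state, infusion rate R₀ = Css × CL = 21.4 × 0.07790 = 1.667 mg/h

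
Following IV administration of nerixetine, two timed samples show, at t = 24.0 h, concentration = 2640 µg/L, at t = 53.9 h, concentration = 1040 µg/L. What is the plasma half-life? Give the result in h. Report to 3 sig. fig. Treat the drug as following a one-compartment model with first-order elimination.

22.2 h

k = ln(C₁/C₂) / (t₂ − t₁) = ln(2640/1040) / (53.9 − 24.0)
  = 0.9316 / 29.90 = 0.03116 h⁻¹
t½ = ln2 / k = 0.693147 / 0.03116 = 22.24 h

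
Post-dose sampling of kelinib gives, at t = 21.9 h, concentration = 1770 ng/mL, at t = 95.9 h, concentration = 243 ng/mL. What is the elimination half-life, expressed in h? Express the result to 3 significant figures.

25.8 h

k = ln(C₁/C₂) / (t₂ − t₁) = ln(1770/243) / (95.9 − 21.9)
  = 1.986 / 74.00 = 0.02684 h⁻¹
t½ = ln2 / k = 0.693147 / 0.02684 = 25.83 h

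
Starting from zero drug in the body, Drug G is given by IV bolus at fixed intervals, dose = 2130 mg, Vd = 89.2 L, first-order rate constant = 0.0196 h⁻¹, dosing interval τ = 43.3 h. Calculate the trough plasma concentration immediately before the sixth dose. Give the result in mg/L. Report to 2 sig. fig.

C₀ per dose = Dose / Vd = 2130 / 89.2 = 23.88 mg/L
Fraction remaining after one interval: r = e^(−kτ) = e^(−0.01960 × 43.3) = 0.4280
Before dose 6, 5 doses have been given (aged 1τ, 2τ, 3τ, 4τ, 5τ).
C_trough = C₀ × (r + r² + … + r^5) = C₀ × r(1−r^5)/(1−r)
        = 23.88 × 0.4280 × (1 − 0.01436) / (1 − 0.4280) = 17.61 mg/L

18 mg/L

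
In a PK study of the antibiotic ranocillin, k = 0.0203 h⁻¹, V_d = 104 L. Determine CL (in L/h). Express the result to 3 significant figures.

2.11 L/h

CL = k × Vd = 0.0203 × 104 = 2.111 L/h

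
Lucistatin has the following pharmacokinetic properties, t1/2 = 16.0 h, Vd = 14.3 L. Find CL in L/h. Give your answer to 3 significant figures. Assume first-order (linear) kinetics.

k = ln2 / t½ = 0.693147 / 16.0 = 0.04332 h⁻¹
CL = k × Vd = 0.04332 × 14.3 = 0.6195 L/h

0.620 L/h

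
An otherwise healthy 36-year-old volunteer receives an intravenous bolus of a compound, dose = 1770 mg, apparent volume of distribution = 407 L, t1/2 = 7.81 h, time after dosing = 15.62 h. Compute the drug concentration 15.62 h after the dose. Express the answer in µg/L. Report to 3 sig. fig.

C₀ = Dose / Vd = 1770 / 407 = 4.349 mg/L
k = ln2 / t½ = 0.693147 / 7.81 = 0.08875 h⁻¹
t / t½ = 15.62 / 7.81 = 2 half-lives
C = C₀ × (1/2)^2 = 4.349 × 0.2500 = 1.087 mg/L
Convert: 1.087 mg/L × 1000 = 1087 µg/L

1090 µg/L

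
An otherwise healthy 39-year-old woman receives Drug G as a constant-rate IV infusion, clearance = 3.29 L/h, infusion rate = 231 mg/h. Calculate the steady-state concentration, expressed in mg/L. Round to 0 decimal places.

At steady state Css = R₀ / CL = 231 / 3.290 = 70.21 mg/L

70 mg/L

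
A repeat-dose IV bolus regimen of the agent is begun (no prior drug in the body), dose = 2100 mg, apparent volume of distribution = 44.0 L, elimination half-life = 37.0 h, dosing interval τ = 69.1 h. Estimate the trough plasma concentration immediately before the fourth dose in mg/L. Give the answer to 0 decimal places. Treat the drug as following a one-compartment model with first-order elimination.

18 mg/L

C₀ per dose = Dose / Vd = 2100 / 44.0 = 47.73 mg/L
k = ln2 / t½ = 0.693147 / 37.0 = 0.01873 h⁻¹
Fraction remaining after one interval: r = e^(−kτ) = e^(−0.01873 × 69.1) = 0.2741
Before dose 4, 3 doses have been given (aged 1τ, 2τ, 3τ).
C_trough = C₀ × (r + r² + … + r^3) = C₀ × r(1−r^3)/(1−r)
        = 47.73 × 0.2741 × (1 − 0.02059) / (1 − 0.2741) = 17.65 mg/L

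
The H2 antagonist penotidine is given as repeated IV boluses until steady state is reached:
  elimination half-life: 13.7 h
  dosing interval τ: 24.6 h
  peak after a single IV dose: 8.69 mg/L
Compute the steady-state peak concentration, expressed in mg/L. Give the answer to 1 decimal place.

12.2 mg/L

k = ln2 / t½ = 0.693147 / 13.7 = 0.05059 h⁻¹
e^(−kτ) = e^(−0.05059 × 24.6) = 0.2881
Accumulation ratio R = 1 / (1 − e^(−kτ)) = 1 / (1 − 0.2881) = 1.405
Steady-state peak = C₀ × R = 8.69 × 1.405 = 12.21 mg/L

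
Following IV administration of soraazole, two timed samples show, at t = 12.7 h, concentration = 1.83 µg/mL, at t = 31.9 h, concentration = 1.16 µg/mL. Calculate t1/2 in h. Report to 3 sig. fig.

k = ln(C₁/C₂) / (t₂ − t₁) = ln(1.83/1.16) / (31.9 − 12.7)
  = 0.4559 / 19.20 = 0.02374 h⁻¹
t½ = ln2 / k = 0.693147 / 0.02374 = 29.20 h

29.2 h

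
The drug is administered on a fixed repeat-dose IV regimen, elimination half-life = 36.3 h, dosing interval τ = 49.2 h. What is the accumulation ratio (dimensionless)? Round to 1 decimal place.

k = ln2 / t½ = 0.693147 / 36.3 = 0.01909 h⁻¹
e^(−kτ) = e^(−0.01909 × 49.2) = 0.3909
Accumulation ratio R = 1 / (1 − e^(−kτ)) = 1 / (1 − 0.3909) = 1.642

1.6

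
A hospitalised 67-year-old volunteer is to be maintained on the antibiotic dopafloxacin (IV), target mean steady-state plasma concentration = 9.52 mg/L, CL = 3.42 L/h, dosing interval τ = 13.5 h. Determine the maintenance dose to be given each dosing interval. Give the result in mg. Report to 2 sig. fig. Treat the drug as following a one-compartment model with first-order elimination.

440 mg

At steady state, Dose/τ = Css × CL.
Dose = Css × CL × τ = 9.52 × 3.420 × 13.5 = 439.5 mg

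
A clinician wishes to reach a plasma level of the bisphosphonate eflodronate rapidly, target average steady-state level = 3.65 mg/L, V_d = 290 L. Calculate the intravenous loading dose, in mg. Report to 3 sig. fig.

1060 mg

LD = Css × Vd = 3.65 × 290 = 1059 mg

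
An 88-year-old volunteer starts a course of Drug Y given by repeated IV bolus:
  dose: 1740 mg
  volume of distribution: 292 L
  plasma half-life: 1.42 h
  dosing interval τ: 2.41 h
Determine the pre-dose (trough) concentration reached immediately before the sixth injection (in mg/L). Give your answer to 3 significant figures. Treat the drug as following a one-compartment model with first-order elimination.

2.65 mg/L

C₀ per dose = Dose / Vd = 1740 / 292 = 5.959 mg/L
k = ln2 / t½ = 0.693147 / 1.42 = 0.4881 h⁻¹
Fraction remaining after one interval: r = e^(−kτ) = e^(−0.4881 × 2.41) = 0.3084
Before dose 6, 5 doses have been given (aged 1τ, 2τ, 3τ, 4τ, 5τ).
C_trough = C₀ × (r + r² + … + r^5) = C₀ × r(1−r^5)/(1−r)
        = 5.959 × 0.3084 × (1 − 0.002790) / (1 − 0.3084) = 2.650 mg/L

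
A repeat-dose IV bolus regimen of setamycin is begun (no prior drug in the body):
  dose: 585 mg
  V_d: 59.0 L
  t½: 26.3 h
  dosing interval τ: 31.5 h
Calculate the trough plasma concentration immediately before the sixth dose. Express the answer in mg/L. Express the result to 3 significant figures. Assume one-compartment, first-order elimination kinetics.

7.54 mg/L

C₀ per dose = Dose / Vd = 585 / 59.0 = 9.915 mg/L
k = ln2 / t½ = 0.693147 / 26.3 = 0.02636 h⁻¹
Fraction remaining after one interval: r = e^(−kτ) = e^(−0.02636 × 31.5) = 0.4359
Before dose 6, 5 doses have been given (aged 1τ, 2τ, 3τ, 4τ, 5τ).
C_trough = C₀ × (r + r² + … + r^5) = C₀ × r(1−r^5)/(1−r)
        = 9.915 × 0.4359 × (1 − 0.01574) / (1 − 0.4359) = 7.541 mg/L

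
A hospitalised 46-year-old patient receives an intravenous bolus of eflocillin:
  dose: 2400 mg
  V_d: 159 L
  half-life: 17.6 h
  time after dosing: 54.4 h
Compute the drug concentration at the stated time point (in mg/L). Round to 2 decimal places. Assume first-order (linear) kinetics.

C₀ = Dose / Vd = 2400 / 159 = 15.09 mg/L
k = ln2 / t½ = 0.693147 / 17.6 = 0.03938 h⁻¹
C = C₀ · e^(−k·t) = 15.09 × e^(−0.03938 × 54.4)
  = 15.09 × 0.1174 = 1.772 mg/L

1.77 mg/L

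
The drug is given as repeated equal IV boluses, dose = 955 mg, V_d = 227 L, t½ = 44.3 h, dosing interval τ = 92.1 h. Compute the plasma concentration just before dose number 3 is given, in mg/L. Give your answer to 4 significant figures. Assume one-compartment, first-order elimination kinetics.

C₀ per dose = Dose / Vd = 955 / 227 = 4.207 mg/L
k = ln2 / t½ = 0.693147 / 44.3 = 0.01565 h⁻¹
Fraction remaining after one interval: r = e^(−kτ) = e^(−0.01565 × 92.1) = 0.2366
Before dose 3, 2 doses have been given (aged 1τ, 2τ).
C_trough = C₀ × (r + r²) = 4.207 × (0.2366 + 0.05598) = 1.231 mg/L

1.231 mg/L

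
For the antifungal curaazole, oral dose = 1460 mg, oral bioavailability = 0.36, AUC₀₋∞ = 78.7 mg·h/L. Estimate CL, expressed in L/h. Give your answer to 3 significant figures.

6.68 L/h

CL = F·Dose / AUC = 0.36 × 1460 / 78.7 = 6.679 L/h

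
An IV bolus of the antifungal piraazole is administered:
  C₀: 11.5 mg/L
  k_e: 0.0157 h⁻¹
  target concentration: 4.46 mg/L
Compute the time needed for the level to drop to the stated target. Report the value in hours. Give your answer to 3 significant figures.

60.3 h

t = ln(C₀ / C) / k = ln(11.50 / 4.46) / 0.01570
  = ln(2.578) / 0.01570 = 0.9470 / 0.01570 = 60.32 h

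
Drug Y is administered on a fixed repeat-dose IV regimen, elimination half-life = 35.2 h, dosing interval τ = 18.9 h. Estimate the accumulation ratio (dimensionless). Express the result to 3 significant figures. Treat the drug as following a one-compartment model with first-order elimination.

3.22

k = ln2 / t½ = 0.693147 / 35.2 = 0.01969 h⁻¹
e^(−kτ) = e^(−0.01969 × 18.9) = 0.6893
Accumulation ratio R = 1 / (1 − e^(−kτ)) = 1 / (1 − 0.6893) = 3.219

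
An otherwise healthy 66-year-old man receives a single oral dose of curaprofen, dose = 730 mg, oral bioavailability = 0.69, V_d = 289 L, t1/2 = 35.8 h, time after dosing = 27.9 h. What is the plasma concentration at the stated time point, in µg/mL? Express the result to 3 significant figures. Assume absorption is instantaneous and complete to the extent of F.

Amount reaching circulation = F × Dose = 0.69 × 730.0 = 503.7 mg
C₀ = F·Dose / Vd = 503.7 / 289 = 1.743 mg/L
k = ln2 / t½ = 0.693147 / 35.8 = 0.01936 h⁻¹
C = C₀ · e^(−k·t) = 1.743 × e^(−0.01936 × 27.9)
  = 1.743 × 0.5827 = 1.016 mg/L
(1.016 mg/L = 1.016 µg/mL)

1.02 µg/mL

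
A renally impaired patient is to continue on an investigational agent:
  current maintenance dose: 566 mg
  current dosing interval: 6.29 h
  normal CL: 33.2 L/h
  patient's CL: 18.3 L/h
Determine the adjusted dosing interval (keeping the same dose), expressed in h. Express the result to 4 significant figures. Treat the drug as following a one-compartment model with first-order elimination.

To keep the same average steady-state level, dosing rate must scale with clearance.
CL ratio = 18.3 / 33.2 = 0.5512
New interval (same dose) = 6.29 / 0.5512 = 11.41 h

11.41 h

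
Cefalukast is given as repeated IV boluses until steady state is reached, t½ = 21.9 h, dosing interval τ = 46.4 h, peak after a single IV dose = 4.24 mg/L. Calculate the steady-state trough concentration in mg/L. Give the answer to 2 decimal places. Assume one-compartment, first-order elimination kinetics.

1.27 mg/L

k = ln2 / t½ = 0.693147 / 21.9 = 0.03165 h⁻¹
e^(−kτ) = e^(−0.03165 × 46.4) = 0.2303
Accumulation ratio R = 1 / (1 − e^(−kτ)) = 1 / (1 − 0.2303) = 1.299
Steady-state trough = C₀ × R × e^(−kτ) = 4.24 × 1.299 × 0.2303 = 1.268 mg/L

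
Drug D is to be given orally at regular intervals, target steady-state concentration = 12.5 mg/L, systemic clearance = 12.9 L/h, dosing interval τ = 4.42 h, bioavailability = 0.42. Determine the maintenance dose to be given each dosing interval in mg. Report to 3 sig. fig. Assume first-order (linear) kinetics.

1700 mg

At steady state, F × (Dose/τ) = Css × CL.
Dose = Css × CL × τ / F = 12.5 × 12.90 × 4.42 / 0.42 = 1697 mg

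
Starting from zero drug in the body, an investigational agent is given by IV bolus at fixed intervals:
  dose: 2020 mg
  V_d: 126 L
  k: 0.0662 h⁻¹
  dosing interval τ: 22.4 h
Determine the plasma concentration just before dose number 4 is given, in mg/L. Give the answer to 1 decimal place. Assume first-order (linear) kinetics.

C₀ per dose = Dose / Vd = 2020 / 126 = 16.03 mg/L
Fraction remaining after one interval: r = e^(−kτ) = e^(−0.06620 × 22.4) = 0.2270
Before dose 4, 3 doses have been given (aged 1τ, 2τ, 3τ).
C_trough = C₀ × (r + r² + … + r^3) = C₀ × r(1−r^3)/(1−r)
        = 16.03 × 0.2270 × (1 − 0.01170) / (1 − 0.2270) = 4.652 mg/L

4.7 mg/L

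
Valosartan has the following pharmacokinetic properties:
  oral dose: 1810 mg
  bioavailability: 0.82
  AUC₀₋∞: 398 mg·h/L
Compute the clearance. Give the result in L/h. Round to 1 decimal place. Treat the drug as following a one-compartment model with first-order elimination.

3.7 L/h

CL = F·Dose / AUC = 0.82 × 1810 / 398 = 3.729 L/h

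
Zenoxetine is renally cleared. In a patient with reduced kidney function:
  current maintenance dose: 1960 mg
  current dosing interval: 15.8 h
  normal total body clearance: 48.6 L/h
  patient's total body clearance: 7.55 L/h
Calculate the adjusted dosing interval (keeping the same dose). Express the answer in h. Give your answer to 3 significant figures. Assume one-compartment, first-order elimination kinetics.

To keep the same average steady-state level, dosing rate must scale with clearance.
CL ratio = 7.55 / 48.6 = 0.1553
New interval (same dose) = 15.8 / 0.1553 = 101.7 h

102 h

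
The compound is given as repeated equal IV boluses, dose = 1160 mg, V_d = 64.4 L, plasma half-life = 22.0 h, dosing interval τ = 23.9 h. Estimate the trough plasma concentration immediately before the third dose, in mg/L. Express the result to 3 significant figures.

C₀ per dose = Dose / Vd = 1160 / 64.4 = 18.01 mg/L
k = ln2 / t½ = 0.693147 / 22.0 = 0.03151 h⁻¹
Fraction remaining after one interval: r = e^(−kτ) = e^(−0.03151 × 23.9) = 0.4709
Before dose 3, 2 doses have been given (aged 1τ, 2τ).
C_trough = C₀ × (r + r²) = 18.01 × (0.4709 + 0.2217) = 12.47 mg/L

12.5 mg/L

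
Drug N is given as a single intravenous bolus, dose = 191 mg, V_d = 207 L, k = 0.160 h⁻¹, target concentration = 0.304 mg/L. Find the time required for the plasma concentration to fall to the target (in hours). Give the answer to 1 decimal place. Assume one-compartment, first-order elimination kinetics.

6.9 h

C₀ = Dose / Vd = 191.0 / 207 = 0.9227 mg/L
t = ln(C₀ / C) / k = ln(0.9227 / 0.304) / 0.1600
  = ln(3.035) / 0.1600 = 1.110 / 0.1600 = 6.938 h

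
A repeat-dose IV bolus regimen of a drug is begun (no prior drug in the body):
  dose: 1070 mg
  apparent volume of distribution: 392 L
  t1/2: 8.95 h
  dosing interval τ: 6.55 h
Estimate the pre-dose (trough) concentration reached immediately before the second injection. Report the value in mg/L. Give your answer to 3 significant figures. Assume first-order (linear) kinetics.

C₀ per dose = Dose / Vd = 1070 / 392 = 2.730 mg/L
k = ln2 / t½ = 0.693147 / 8.95 = 0.07745 h⁻¹
Fraction remaining after one interval: r = e^(−kτ) = e^(−0.07745 × 6.55) = 0.6021
Before dose 2, 1 dose has been given (aged 1τ).
C_trough = C₀ × r = 2.730 × 0.6021 = 1.644 mg/L

1.64 mg/L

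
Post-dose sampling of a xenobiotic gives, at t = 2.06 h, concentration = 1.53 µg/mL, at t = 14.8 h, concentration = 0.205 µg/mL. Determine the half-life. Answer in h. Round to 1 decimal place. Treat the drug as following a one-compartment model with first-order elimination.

k = ln(C₁/C₂) / (t₂ − t₁) = ln(1.53/0.205) / (14.8 − 2.06)
  = 2.010 / 12.74 = 0.1578 h⁻¹
t½ = ln2 / k = 0.693147 / 0.1578 = 4.393 h

4.4 h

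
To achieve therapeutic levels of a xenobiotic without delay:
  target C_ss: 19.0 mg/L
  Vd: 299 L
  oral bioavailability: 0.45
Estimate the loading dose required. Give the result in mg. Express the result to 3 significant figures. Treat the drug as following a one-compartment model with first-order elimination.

LD = Css × Vd / F = 19.0 × 299 / 0.45 = 12620 mg

12600 mg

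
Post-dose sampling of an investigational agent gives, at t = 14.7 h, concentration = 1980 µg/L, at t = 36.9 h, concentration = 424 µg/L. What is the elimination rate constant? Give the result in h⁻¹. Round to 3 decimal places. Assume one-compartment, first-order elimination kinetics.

0.069 h⁻¹

k = ln(C₁/C₂) / (t₂ − t₁) = ln(1980/424) / (36.9 − 14.7)
  = 1.541 / 22.20 = 0.06941 h⁻¹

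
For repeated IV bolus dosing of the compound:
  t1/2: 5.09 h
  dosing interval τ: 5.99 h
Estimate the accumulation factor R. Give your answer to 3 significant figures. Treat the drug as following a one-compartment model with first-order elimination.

1.79

k = ln2 / t½ = 0.693147 / 5.09 = 0.1362 h⁻¹
e^(−kτ) = e^(−0.1362 × 5.99) = 0.4423
Accumulation ratio R = 1 / (1 − e^(−kτ)) = 1 / (1 − 0.4423) = 1.793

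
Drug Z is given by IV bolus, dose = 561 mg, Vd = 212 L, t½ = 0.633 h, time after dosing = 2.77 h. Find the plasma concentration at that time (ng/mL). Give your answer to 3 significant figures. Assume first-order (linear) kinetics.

127 ng/mL

C₀ = Dose / Vd = 561.0 / 212 = 2.646 mg/L
k = ln2 / t½ = 0.693147 / 0.633 = 1.095 h⁻¹
C = C₀ · e^(−k·t) = 2.646 × e^(−1.095 × 2.77)
  = 2.646 × 0.04816 = 0.1274 mg/L
Convert: 0.1274 mg/L × 1000 = 127.4 ng/mL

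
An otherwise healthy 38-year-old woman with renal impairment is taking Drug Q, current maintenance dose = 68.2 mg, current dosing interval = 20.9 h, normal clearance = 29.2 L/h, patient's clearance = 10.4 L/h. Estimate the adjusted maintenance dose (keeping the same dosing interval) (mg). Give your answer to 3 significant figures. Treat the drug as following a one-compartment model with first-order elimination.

24.3 mg

To keep the same average steady-state level, dosing rate must scale with clearance.
CL ratio = 10.4 / 29.2 = 0.3562
New dose (same interval) = 68.2 × 0.3562 = 24.29 mg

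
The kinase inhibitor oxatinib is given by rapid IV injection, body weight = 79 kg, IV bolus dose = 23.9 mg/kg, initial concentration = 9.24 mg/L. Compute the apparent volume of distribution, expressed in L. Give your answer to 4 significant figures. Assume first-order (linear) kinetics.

204.3 L

Dose = 23.9 × 79 = 1888 mg
Vd = Dose / C₀ = 1888 / 9.24 = 204.3 L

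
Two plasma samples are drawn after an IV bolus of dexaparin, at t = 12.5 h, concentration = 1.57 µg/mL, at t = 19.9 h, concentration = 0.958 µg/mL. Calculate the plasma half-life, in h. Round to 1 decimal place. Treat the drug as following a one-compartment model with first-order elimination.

10.4 h

k = ln(C₁/C₂) / (t₂ − t₁) = ln(1.57/0.958) / (19.9 − 12.5)
  = 0.4940 / 7.400 = 0.06676 h⁻¹
t½ = ln2 / k = 0.693147 / 0.06676 = 10.38 h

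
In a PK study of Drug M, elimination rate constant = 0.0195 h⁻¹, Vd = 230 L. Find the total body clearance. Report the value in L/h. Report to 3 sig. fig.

4.49 L/h

CL = k × Vd = 0.0195 × 230 = 4.485 L/h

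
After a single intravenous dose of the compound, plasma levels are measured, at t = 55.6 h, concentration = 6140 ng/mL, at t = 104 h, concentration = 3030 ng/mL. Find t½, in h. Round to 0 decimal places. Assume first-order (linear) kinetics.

k = ln(C₁/C₂) / (t₂ − t₁) = ln(6140/3030) / (104 − 55.6)
  = 0.7063 / 48.40 = 0.01459 h⁻¹
t½ = ln2 / k = 0.693147 / 0.01459 = 47.51 h

48 h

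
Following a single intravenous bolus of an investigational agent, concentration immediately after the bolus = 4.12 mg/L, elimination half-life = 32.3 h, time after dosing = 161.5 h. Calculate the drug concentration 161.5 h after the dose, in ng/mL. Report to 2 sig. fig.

k = ln2 / t½ = 0.693147 / 32.3 = 0.02146 h⁻¹
t / t½ = 161.5 / 32.3 = 5 half-lives
C = C₀ × (1/2)^5 = 4.120 × 0.03125 = 0.1288 mg/L
Convert: 0.1288 mg/L × 1000 = 128.8 ng/mL

130 ng/mL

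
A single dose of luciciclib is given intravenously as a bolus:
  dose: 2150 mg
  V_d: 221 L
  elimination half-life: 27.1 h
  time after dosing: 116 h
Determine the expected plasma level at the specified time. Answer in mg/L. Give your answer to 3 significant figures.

C₀ = Dose / Vd = 2150 / 221 = 9.729 mg/L
k = ln2 / t½ = 0.693147 / 27.1 = 0.02558 h⁻¹
C = C₀ · e^(−k·t) = 9.729 × e^(−0.02558 × 116)
  = 9.729 × 0.05144 = 0.5005 mg/L

0.501 mg/L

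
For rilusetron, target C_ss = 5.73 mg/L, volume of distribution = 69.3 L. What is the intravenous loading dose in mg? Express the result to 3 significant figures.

397 mg

LD = Css × Vd = 5.73 × 69.3 = 397.1 mg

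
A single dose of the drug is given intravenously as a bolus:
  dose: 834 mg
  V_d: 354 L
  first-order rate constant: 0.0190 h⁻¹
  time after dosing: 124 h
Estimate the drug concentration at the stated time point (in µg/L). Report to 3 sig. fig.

C₀ = Dose / Vd = 834.0 / 354 = 2.356 mg/L
C = C₀ · e^(−k·t) = 2.356 × e^(−0.01900 × 124)
  = 2.356 × 0.09480 = 0.2233 mg/L
Convert: 0.2233 mg/L × 1000 = 223.3 µg/L

223 µg/L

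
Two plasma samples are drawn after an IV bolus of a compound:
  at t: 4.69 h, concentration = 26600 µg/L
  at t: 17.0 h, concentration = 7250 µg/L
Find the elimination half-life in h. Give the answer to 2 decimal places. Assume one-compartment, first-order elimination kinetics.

k = ln(C₁/C₂) / (t₂ − t₁) = ln(26600/7250) / (17.0 − 4.69)
  = 1.300 / 12.31 = 0.1056 h⁻¹
t½ = ln2 / k = 0.693147 / 0.1056 = 6.564 h

6.56 h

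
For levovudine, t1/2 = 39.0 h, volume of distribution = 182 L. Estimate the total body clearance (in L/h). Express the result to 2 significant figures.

k = ln2 / t½ = 0.693147 / 39.0 = 0.01777 h⁻¹
CL = k × Vd = 0.01777 × 182 = 3.234 L/h

3.2 L/h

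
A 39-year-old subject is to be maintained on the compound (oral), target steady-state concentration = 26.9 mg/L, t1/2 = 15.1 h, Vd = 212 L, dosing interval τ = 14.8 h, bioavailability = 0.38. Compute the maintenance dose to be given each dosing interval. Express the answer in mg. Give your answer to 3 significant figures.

k = ln2 / t½ = 0.693147 / 15.1 = 0.04590 h⁻¹
CL = k × Vd = 0.04590 × 212 = 9.731 L/h
At steady state, F × (Dose/τ) = Css × CL.
Dose = Css × CL × τ / F = 26.9 × 9.731 × 14.8 / 0.38 = 10200 mg

10200 mg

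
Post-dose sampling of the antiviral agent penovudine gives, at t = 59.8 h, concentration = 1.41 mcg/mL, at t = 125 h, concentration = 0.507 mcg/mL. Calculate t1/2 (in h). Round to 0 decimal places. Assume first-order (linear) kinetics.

k = ln(C₁/C₂) / (t₂ − t₁) = ln(1.41/0.507) / (125 − 59.8)
  = 1.023 / 65.20 = 0.01569 h⁻¹
t½ = ln2 / k = 0.693147 / 0.01569 = 44.18 h

44 h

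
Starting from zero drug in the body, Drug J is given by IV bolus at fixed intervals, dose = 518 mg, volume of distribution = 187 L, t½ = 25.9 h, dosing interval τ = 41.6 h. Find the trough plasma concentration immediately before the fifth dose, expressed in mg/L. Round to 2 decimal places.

C₀ per dose = Dose / Vd = 518 / 187 = 2.770 mg/L
k = ln2 / t½ = 0.693147 / 25.9 = 0.02676 h⁻¹
Fraction remaining after one interval: r = e^(−kτ) = e^(−0.02676 × 41.6) = 0.3285
Before dose 5, 4 doses have been given (aged 1τ, 2τ, 3τ, 4τ).
C_trough = C₀ × (r + r² + … + r^4) = C₀ × r(1−r^4)/(1−r)
        = 2.770 × 0.3285 × (1 − 0.01165) / (1 − 0.3285) = 1.339 mg/L

1.34 mg/L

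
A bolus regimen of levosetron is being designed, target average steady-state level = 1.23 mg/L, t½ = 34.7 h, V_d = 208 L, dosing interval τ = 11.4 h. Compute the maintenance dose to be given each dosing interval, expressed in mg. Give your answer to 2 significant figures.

k = ln2 / t½ = 0.693147 / 34.7 = 0.01998 h⁻¹
CL = k × Vd = 0.01998 × 208 = 4.156 L/h
At steady state, Dose/τ = Css × CL.
Dose = Css × CL × τ = 1.23 × 4.156 × 11.4 = 58.28 mg

58 mg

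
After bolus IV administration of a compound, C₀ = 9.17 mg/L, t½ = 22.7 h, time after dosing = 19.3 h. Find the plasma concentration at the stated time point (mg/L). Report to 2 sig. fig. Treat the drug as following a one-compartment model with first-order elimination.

5.1 mg/L

k = ln2 / t½ = 0.693147 / 22.7 = 0.03054 h⁻¹
C = C₀ · e^(−k·t) = 9.170 × e^(−0.03054 × 19.3)
  = 9.170 × 0.5546 = 5.086 mg/L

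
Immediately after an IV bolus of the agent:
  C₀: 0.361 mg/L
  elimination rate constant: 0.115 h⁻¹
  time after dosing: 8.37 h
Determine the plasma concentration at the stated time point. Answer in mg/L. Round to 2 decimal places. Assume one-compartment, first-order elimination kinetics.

C = C₀ · e^(−k·t) = 0.3610 × e^(−0.1150 × 8.37)
  = 0.3610 × 0.3819 = 0.1379 mg/L

0.14 mg/L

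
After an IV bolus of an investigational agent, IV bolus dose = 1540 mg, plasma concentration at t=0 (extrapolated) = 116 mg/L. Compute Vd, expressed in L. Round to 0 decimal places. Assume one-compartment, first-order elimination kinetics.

13 L

Vd = Dose / C₀ = 1540 / 116 = 13.28 L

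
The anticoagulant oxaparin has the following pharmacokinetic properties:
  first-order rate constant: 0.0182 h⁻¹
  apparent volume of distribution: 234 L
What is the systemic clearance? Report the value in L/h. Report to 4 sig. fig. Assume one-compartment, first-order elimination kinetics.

CL = k × Vd = 0.0182 × 234 = 4.259 L/h

4.259 L/h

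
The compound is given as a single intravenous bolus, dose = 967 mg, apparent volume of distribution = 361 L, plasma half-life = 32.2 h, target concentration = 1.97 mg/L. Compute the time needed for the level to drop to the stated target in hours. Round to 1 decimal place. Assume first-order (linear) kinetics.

C₀ = Dose / Vd = 967.0 / 361 = 2.679 mg/L
k = ln2 / t½ = 0.693147 / 32.2 = 0.02153 h⁻¹
t = ln(C₀ / C) / k = ln(2.679 / 1.97) / 0.02153
  = ln(1.360) / 0.02153 = 0.3075 / 0.02153 = 14.28 h

14.3 h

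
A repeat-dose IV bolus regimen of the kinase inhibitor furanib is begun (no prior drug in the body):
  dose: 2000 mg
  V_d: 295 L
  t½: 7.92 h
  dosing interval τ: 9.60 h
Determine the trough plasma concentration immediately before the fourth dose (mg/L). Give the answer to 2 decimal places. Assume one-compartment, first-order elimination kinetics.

4.73 mg/L

C₀ per dose = Dose / Vd = 2000 / 295 = 6.780 mg/L
k = ln2 / t½ = 0.693147 / 7.92 = 0.08752 h⁻¹
Fraction remaining after one interval: r = e^(−kτ) = e^(−0.08752 × 9.60) = 0.4316
Before dose 4, 3 doses have been given (aged 1τ, 2τ, 3τ).
C_trough = C₀ × (r + r² + … + r^3) = C₀ × r(1−r^3)/(1−r)
        = 6.780 × 0.4316 × (1 − 0.08040) / (1 − 0.4316) = 4.734 mg/L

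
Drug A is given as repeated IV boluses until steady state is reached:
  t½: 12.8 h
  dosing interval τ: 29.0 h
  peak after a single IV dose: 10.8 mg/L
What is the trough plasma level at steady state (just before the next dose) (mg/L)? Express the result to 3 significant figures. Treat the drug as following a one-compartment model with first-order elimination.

2.84 mg/L

k = ln2 / t½ = 0.693147 / 12.8 = 0.05415 h⁻¹
e^(−kτ) = e^(−0.05415 × 29.0) = 0.2080
Accumulation ratio R = 1 / (1 − e^(−kτ)) = 1 / (1 − 0.2080) = 1.263
Steady-state trough = C₀ × R × e^(−kτ) = 10.8 × 1.263 × 0.2080 = 2.837 mg/L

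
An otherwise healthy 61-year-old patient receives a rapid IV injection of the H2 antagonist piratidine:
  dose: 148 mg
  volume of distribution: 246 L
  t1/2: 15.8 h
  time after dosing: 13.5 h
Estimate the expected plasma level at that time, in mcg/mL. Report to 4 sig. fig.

0.3327 mcg/mL

C₀ = Dose / Vd = 148.0 / 246 = 0.6016 mg/L
k = ln2 / t½ = 0.693147 / 15.8 = 0.04387 h⁻¹
C = C₀ · e^(−k·t) = 0.6016 × e^(−0.04387 × 13.5)
  = 0.6016 × 0.5531 = 0.3327 mg/L
(0.3327 mg/L = 0.3327 mcg/mL)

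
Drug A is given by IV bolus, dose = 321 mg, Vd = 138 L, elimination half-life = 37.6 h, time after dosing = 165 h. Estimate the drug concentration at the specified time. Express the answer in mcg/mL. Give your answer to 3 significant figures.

C₀ = Dose / Vd = 321.0 / 138 = 2.326 mg/L
k = ln2 / t½ = 0.693147 / 37.6 = 0.01843 h⁻¹
C = C₀ · e^(−k·t) = 2.326 × e^(−0.01843 × 165)
  = 2.326 × 0.04779 = 0.1112 mg/L
(0.1112 mg/L = 0.1112 mcg/mL)

0.111 mcg/mL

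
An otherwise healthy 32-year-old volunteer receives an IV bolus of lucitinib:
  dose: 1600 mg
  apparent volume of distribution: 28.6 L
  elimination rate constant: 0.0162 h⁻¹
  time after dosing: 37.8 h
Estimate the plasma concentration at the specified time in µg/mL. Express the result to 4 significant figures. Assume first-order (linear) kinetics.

30.33 µg/mL

C₀ = Dose / Vd = 1600 / 28.6 = 55.94 mg/L
C = C₀ · e^(−k·t) = 55.94 × e^(−0.01620 × 37.8)
  = 55.94 × 0.5421 = 30.33 mg/L
(30.33 mg/L = 30.33 µg/mL)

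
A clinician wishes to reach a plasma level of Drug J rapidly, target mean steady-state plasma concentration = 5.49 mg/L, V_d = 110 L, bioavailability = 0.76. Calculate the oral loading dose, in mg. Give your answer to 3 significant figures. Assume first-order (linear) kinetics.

795 mg

LD = Css × Vd / F = 5.49 × 110 / 0.76 = 794.6 mg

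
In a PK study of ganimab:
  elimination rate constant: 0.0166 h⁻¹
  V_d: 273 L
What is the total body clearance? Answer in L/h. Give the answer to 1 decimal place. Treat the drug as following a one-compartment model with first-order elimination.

4.5 L/h

CL = k × Vd = 0.0166 × 273 = 4.532 L/h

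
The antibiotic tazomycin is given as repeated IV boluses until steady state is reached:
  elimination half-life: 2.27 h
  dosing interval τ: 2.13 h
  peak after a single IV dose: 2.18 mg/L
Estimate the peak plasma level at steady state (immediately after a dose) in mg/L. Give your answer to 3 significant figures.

4.56 mg/L

k = ln2 / t½ = 0.693147 / 2.27 = 0.3054 h⁻¹
e^(−kτ) = e^(−0.3054 × 2.13) = 0.5218
Accumulation ratio R = 1 / (1 − e^(−kτ)) = 1 / (1 − 0.5218) = 2.091
Steady-state peak = C₀ × R = 2.18 × 2.091 = 4.558 mg/L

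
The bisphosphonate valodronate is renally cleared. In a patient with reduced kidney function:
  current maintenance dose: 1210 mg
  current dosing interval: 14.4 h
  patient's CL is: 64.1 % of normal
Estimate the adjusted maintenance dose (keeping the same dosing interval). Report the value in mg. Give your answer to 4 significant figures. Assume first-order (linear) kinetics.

775.6 mg

To keep the same average steady-state level, dosing rate must scale with clearance.
CL ratio = 64.1 / 100 = 0.6410
New dose (same interval) = 1210 × 0.6410 = 775.6 mg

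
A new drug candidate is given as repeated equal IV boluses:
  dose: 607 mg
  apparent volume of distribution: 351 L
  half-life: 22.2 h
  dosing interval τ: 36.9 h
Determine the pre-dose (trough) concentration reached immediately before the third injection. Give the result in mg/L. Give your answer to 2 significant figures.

C₀ per dose = Dose / Vd = 607 / 351 = 1.729 mg/L
k = ln2 / t½ = 0.693147 / 22.2 = 0.03122 h⁻¹
Fraction remaining after one interval: r = e^(−kτ) = e^(−0.03122 × 36.9) = 0.3160
Before dose 3, 2 doses have been given (aged 1τ, 2τ).
C_trough = C₀ × (r + r²) = 1.729 × (0.3160 + 0.09986) = 0.7190 mg/L

0.72 mg/L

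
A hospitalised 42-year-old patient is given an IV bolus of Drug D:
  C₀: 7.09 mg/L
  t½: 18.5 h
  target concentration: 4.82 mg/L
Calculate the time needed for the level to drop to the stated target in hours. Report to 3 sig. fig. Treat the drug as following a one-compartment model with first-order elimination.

k = ln2 / t½ = 0.693147 / 18.5 = 0.03747 h⁻¹
t = ln(C₀ / C) / k = ln(7.090 / 4.82) / 0.03747
  = ln(1.471) / 0.03747 = 0.3859 / 0.03747 = 10.30 h

10.3 h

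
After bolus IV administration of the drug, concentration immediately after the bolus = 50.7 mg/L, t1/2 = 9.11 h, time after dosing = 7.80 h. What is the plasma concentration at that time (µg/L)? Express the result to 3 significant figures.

k = ln2 / t½ = 0.693147 / 9.11 = 0.07609 h⁻¹
C = C₀ · e^(−k·t) = 50.70 × e^(−0.07609 × 7.80)
  = 50.70 × 0.5524 = 28.01 mg/L
Convert: 28.01 mg/L × 1000 = 28010 µg/L

28000 µg/L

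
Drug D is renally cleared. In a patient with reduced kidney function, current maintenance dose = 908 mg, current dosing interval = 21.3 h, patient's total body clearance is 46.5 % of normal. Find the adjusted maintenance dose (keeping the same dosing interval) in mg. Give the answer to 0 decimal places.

422 mg

To keep the same average steady-state level, dosing rate must scale with clearance.
CL ratio = 46.5 / 100 = 0.4650
New dose (same interval) = 908 × 0.4650 = 422.2 mg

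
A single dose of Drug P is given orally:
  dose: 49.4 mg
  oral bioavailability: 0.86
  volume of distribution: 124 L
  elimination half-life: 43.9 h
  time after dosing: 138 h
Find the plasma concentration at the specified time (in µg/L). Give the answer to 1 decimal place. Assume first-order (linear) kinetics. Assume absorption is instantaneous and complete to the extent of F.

Amount reaching circulation = F × Dose = 0.86 × 49.40 = 42.48 mg
C₀ = F·Dose / Vd = 42.48 / 124 = 0.3426 mg/L
k = ln2 / t½ = 0.693147 / 43.9 = 0.01579 h⁻¹
C = C₀ · e^(−k·t) = 0.3426 × e^(−0.01579 × 138)
  = 0.3426 × 0.1132 = 0.03878 mg/L
Convert: 0.03878 mg/L × 1000 = 38.78 µg/L

38.8 µg/L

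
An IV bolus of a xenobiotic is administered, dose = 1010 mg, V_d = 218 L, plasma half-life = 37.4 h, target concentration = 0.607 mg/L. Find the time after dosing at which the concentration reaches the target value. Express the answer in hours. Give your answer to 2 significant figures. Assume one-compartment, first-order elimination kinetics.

C₀ = Dose / Vd = 1010 / 218 = 4.633 mg/L
k = ln2 / t½ = 0.693147 / 37.4 = 0.01853 h⁻¹
t = ln(C₀ / C) / k = ln(4.633 / 0.607) / 0.01853
  = ln(7.633) / 0.01853 = 2.032 / 0.01853 = 109.7 h

110 h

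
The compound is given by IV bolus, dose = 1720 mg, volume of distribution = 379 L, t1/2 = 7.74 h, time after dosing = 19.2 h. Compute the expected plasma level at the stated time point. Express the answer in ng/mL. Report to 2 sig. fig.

810 ng/mL

C₀ = Dose / Vd = 1720 / 379 = 4.538 mg/L
k = ln2 / t½ = 0.693147 / 7.74 = 0.08955 h⁻¹
C = C₀ · e^(−k·t) = 4.538 × e^(−0.08955 × 19.2)
  = 4.538 × 0.1792 = 0.8132 mg/L
Convert: 0.8132 mg/L × 1000 = 813.2 ng/mL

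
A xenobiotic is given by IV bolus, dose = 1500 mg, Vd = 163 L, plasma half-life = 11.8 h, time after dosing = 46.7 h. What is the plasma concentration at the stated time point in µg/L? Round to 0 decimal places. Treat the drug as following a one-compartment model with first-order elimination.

C₀ = Dose / Vd = 1500 / 163 = 9.202 mg/L
k = ln2 / t½ = 0.693147 / 11.8 = 0.05874 h⁻¹
C = C₀ · e^(−k·t) = 9.202 × e^(−0.05874 × 46.7)
  = 9.202 × 0.06437 = 0.5923 mg/L
Convert: 0.5923 mg/L × 1000 = 592.3 µg/L

592 µg/L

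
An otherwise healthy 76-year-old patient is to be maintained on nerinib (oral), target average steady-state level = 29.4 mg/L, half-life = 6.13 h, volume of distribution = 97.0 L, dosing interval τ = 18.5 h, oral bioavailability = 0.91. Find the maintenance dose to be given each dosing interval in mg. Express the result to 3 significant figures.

k = ln2 / t½ = 0.693147 / 6.13 = 0.1131 h⁻¹
CL = k × Vd = 0.1131 × 97.0 = 10.97 L/h
At steady state, F × (Dose/τ) = Css × CL.
Dose = Css × CL × τ / F = 29.4 × 10.97 × 18.5 / 0.91 = 6557 mg

6560 mg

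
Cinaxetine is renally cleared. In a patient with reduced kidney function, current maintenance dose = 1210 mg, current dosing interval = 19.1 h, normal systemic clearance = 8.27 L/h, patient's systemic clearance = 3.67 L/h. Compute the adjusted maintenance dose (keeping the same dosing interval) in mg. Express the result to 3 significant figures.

537 mg

To keep the same average steady-state level, dosing rate must scale with clearance.
CL ratio = 3.67 / 8.27 = 0.4438
New dose (same interval) = 1210 × 0.4438 = 537.0 mg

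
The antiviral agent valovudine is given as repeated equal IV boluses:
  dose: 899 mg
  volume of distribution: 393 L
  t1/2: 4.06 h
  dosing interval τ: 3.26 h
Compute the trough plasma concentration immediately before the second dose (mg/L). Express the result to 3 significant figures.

1.31 mg/L

C₀ per dose = Dose / Vd = 899 / 393 = 2.288 mg/L
k = ln2 / t½ = 0.693147 / 4.06 = 0.1707 h⁻¹
Fraction remaining after one interval: r = e^(−kτ) = e^(−0.1707 × 3.26) = 0.5732
Before dose 2, 1 dose has been given (aged 1τ).
C_trough = C₀ × r = 2.288 × 0.5732 = 1.311 mg/L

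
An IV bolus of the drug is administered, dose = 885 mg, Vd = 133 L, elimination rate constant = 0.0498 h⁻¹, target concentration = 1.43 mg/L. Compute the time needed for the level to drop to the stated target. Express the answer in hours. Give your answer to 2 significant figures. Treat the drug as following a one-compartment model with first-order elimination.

C₀ = Dose / Vd = 885.0 / 133 = 6.654 mg/L
t = ln(C₀ / C) / k = ln(6.654 / 1.43) / 0.04980
  = ln(4.653) / 0.04980 = 1.538 / 0.04980 = 30.88 h

31 h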